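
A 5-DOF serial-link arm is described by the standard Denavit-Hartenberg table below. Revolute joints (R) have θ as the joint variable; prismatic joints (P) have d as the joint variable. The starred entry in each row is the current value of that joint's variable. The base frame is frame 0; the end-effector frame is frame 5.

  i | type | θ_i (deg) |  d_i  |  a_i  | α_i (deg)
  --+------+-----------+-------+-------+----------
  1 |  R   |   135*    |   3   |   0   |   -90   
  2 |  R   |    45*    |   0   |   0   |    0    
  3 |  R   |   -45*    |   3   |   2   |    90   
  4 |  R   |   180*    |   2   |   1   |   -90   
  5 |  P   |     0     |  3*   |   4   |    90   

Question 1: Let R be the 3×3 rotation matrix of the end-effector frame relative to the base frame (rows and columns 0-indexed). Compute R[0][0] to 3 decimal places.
End-effector x-axis (col 0 of R) = (0.7071,-0.7071,0.0000)
R[0][0] = 0.7071

0.707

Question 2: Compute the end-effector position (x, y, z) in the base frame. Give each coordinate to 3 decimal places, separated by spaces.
2.121 -2.121 5.000

after link 1: o_1 = (0.0000, 0.0000, 3.0000)
after link 2: o_2 = (0.0000, 0.0000, 3.0000)
after link 3: o_3 = (-3.5355, -0.7071, 3.0000)
after link 4: o_4 = (-2.8284, -1.4142, 5.0000)
after link 5: o_5 = (2.1213, -2.1213, 5.0000)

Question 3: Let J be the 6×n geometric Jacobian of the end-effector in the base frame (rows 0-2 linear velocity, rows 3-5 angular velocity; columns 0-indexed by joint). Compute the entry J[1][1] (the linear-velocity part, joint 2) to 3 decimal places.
axis z_1 = (-0.7071,-0.7071,0.0000); lever o_n−o_1 = (2.1213,-2.1213,2.0000)
cross product → J_v[:, 1] = (-1.4142,1.4142,3.0000)
J_ω[:, 1] = z_1
entry J[1][1] = 1.4142

1.414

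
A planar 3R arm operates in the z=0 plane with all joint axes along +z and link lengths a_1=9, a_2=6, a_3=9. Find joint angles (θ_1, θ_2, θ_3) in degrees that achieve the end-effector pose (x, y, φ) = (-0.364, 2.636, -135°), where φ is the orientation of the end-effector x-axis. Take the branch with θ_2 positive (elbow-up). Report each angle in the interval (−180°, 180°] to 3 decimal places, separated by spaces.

wrist centre = target − a_3·(cos φ, sin φ) = (6.0000, 9.0000)
cos θ_2 = (116.9988−9²−6²)/(2·9·6) = -0.0000; θ_2 = 90.0006° (elbow-up)
β = atan2(9.0000,6.0000) = 56.3100°; ψ = atan2(6.0000,8.9999) = 33.6903°
θ_1 = β − ψ = 22.6197°
θ_3 = φ − θ_1 − θ_2 = 112.3796° (wrapped to (-180°,180°])

22.620 90.001 112.380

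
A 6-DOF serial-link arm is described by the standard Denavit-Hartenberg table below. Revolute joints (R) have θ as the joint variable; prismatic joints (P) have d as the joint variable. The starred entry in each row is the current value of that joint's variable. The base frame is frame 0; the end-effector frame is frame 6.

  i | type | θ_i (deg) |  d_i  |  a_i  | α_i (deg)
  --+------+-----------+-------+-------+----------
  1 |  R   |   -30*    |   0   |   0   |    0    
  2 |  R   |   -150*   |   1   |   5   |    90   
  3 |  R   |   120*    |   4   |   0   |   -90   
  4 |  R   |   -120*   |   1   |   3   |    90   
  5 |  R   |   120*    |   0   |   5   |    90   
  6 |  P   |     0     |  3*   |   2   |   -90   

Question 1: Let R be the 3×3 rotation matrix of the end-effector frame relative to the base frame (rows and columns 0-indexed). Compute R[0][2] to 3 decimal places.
End-effector z-axis (col 2 of R) = (-0.4330,-0.5000,-0.7500)
R[0][2] = -0.4330

-0.433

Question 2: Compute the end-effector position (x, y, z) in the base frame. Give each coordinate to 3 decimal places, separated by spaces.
after link 1: o_1 = (0.0000, 0.0000, 0.0000)
after link 2: o_2 = (-5.0000, 0.0000, 1.0000)
after link 3: o_3 = (-5.0000, 4.0000, 1.0000)
after link 4: o_4 = (-4.8840, 6.5981, -0.7990)
after link 5: o_5 = (-0.5090, 4.4330, -1.8816)
after link 6: o_6 = (1.8905, 5.8170, -4.1896)

1.891 5.817 -4.190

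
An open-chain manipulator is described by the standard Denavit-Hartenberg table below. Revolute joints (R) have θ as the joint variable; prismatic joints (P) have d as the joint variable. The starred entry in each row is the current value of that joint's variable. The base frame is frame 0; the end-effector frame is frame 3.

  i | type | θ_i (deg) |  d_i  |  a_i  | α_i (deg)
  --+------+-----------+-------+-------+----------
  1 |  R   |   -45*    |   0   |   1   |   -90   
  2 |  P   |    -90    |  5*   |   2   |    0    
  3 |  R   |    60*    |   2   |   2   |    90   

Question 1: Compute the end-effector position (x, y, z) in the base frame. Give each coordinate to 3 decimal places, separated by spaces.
after link 1: o_1 = (0.7071, -0.7071, 0.0000)
after link 2: o_2 = (4.2426, 2.8284, 2.0000)
after link 3: o_3 = (6.8816, 3.0179, 3.0000)

6.882 3.018 3.000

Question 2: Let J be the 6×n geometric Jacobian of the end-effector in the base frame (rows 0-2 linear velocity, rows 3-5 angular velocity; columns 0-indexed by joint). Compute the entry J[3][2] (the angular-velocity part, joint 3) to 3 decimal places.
axis z_2 = (0.7071,0.7071,0.0000); lever o_n−o_2 = (2.6390,0.1895,1.0000)
cross product → J_v[:, 2] = (0.7071,-0.7071,-1.7321)
J_ω[:, 2] = z_2
entry J[3][2] = 0.7071

0.707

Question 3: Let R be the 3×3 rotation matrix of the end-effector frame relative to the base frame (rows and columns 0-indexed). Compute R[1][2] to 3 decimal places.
0.354

End-effector z-axis (col 2 of R) = (-0.3536,0.3536,0.8660)
R[1][2] = 0.3536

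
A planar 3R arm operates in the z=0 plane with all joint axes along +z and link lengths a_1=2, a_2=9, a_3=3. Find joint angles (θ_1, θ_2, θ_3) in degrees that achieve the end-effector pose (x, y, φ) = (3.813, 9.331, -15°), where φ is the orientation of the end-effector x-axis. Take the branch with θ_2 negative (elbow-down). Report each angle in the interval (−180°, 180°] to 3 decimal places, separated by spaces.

wrist centre = target − a_3·(cos φ, sin φ) = (0.9152, 10.1075)
cos θ_2 = (102.9983−2²−9²)/(2·2·9) = 0.5000; θ_2 = -60.0031° (elbow-down)
β = atan2(10.1075,0.9152) = 84.8260°; ψ = atan2(-7.7945,6.4996) = -50.1763°
θ_1 = β − ψ = 135.0023°
θ_3 = φ − θ_1 − θ_2 = -89.9992° (wrapped to (-180°,180°])

135.002 -60.003 -89.999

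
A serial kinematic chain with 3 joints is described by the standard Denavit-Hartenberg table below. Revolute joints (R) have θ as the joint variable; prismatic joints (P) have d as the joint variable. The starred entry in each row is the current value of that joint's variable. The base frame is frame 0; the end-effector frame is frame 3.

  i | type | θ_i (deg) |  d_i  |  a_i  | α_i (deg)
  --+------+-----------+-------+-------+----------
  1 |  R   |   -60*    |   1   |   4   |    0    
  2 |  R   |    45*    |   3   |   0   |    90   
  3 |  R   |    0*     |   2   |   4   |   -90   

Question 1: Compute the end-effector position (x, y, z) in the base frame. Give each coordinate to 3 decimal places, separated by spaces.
5.346 -6.431 4.000

after link 1: o_1 = (2.0000, -3.4641, 1.0000)
after link 2: o_2 = (2.0000, -3.4641, 4.0000)
after link 3: o_3 = (5.3461, -6.4312, 4.0000)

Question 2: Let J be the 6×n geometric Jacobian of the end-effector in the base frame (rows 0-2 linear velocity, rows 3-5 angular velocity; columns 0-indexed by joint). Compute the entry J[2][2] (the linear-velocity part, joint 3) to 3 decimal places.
4.000

axis z_2 = (-0.2588,-0.9659,0.0000); lever o_n−o_2 = (3.3461,-2.9671,0.0000)
cross product → J_v[:, 2] = (0.0000,0.0000,4.0000)
J_ω[:, 2] = z_2
entry J[2][2] = 4.0000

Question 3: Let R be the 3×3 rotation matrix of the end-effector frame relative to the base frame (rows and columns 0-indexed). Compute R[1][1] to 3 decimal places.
0.966

End-effector y-axis (col 1 of R) = (0.2588,0.9659,0.0000)
R[1][1] = 0.9659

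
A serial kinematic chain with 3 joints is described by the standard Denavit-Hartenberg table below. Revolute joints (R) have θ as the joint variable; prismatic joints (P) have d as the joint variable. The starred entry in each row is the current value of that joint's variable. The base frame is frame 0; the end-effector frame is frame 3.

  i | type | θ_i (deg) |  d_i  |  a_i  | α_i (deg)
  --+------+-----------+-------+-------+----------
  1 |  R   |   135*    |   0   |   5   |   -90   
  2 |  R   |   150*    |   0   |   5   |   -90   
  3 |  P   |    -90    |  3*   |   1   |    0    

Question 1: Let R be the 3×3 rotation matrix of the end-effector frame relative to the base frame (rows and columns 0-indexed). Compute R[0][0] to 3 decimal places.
-0.707

End-effector x-axis (col 0 of R) = (-0.7071,-0.7071,-0.0000)
R[0][0] = -0.7071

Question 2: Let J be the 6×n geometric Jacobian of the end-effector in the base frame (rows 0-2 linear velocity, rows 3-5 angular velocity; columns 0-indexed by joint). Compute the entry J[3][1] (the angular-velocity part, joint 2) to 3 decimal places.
axis z_1 = (-0.7071,-0.7071,0.0000); lever o_n−o_1 = (3.4154,-4.8296,0.0981)
cross product → J_v[:, 1] = (-0.0694,0.0694,5.8301)
J_ω[:, 1] = z_1
entry J[3][1] = -0.7071

-0.707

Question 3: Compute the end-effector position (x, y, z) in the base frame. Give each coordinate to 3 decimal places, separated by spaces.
after link 1: o_1 = (-3.5355, 3.5355, 0.0000)
after link 2: o_2 = (-0.4737, 0.4737, -2.5000)
after link 3: o_3 = (-0.1201, -1.2941, 0.0981)

-0.120 -1.294 0.098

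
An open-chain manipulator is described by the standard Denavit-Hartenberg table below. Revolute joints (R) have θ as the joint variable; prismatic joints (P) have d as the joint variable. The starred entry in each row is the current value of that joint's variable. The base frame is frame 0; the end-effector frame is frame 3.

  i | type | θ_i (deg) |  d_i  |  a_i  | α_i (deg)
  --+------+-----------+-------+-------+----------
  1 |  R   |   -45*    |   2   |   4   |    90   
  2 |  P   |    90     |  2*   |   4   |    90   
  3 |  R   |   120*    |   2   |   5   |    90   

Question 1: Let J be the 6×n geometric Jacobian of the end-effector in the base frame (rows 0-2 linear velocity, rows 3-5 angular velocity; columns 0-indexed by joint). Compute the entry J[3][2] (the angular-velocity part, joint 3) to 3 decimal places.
axis z_2 = (0.7071,-0.7071,-0.0000); lever o_n−o_2 = (-1.6476,-4.4761,-2.5000)
cross product → J_v[:, 2] = (1.7678,1.7678,-4.3301)
J_ω[:, 2] = z_2
entry J[3][2] = 0.7071

0.707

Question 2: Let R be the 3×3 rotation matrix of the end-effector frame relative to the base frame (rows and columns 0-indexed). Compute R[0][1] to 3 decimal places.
End-effector y-axis (col 1 of R) = (0.7071,-0.7071,-0.0000)
R[0][1] = 0.7071

0.707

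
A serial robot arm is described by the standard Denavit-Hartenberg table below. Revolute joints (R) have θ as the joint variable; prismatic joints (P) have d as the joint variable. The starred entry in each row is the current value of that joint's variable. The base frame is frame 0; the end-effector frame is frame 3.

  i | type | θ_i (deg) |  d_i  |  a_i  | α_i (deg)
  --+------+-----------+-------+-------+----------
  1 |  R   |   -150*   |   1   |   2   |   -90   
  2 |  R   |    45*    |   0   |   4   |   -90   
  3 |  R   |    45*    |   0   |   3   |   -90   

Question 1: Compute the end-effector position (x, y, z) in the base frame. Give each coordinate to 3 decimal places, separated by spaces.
-6.541 -1.327 -3.328

after link 1: o_1 = (-1.7321, -1.0000, 1.0000)
after link 2: o_2 = (-4.1815, -2.4142, -1.8284)
after link 3: o_3 = (-6.5412, -1.3271, -3.3284)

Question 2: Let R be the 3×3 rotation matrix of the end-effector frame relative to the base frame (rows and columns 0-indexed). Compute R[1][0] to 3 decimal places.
0.362

End-effector x-axis (col 0 of R) = (-0.7866,0.3624,-0.5000)
R[1][0] = 0.3624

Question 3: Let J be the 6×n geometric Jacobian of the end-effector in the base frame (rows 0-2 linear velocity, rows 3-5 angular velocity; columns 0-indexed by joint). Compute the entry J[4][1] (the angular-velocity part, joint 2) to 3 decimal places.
-0.866

axis z_1 = (0.5000,-0.8660,0.0000); lever o_n−o_1 = (-4.8092,-0.3271,-4.3284)
cross product → J_v[:, 1] = (3.7485,2.1642,-4.3284)
J_ω[:, 1] = z_1
entry J[4][1] = -0.8660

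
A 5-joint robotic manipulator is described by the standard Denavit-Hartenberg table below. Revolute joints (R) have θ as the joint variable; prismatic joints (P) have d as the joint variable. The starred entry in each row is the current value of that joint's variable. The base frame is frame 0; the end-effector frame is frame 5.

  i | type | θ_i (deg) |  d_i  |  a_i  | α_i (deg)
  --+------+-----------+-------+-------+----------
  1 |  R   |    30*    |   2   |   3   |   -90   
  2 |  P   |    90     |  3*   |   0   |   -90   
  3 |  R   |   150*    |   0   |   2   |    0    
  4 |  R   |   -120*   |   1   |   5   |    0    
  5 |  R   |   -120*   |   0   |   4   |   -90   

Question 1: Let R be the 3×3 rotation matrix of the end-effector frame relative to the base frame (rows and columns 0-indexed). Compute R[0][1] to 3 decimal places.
End-effector y-axis (col 1 of R) = (0.8660,0.5000,0.0000)
R[0][1] = 0.8660

0.866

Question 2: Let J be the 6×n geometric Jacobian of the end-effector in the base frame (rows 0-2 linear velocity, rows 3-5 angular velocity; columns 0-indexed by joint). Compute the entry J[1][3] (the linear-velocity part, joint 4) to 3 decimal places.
axis z_3 = (-0.8660,-0.5000,-0.0000); lever o_n−o_3 = (-1.6160,0.7990,-4.3301)
cross product → J_v[:, 3] = (2.1651,-3.7500,-1.5000)
J_ω[:, 3] = z_3
entry J[1][3] = -3.7500

-3.750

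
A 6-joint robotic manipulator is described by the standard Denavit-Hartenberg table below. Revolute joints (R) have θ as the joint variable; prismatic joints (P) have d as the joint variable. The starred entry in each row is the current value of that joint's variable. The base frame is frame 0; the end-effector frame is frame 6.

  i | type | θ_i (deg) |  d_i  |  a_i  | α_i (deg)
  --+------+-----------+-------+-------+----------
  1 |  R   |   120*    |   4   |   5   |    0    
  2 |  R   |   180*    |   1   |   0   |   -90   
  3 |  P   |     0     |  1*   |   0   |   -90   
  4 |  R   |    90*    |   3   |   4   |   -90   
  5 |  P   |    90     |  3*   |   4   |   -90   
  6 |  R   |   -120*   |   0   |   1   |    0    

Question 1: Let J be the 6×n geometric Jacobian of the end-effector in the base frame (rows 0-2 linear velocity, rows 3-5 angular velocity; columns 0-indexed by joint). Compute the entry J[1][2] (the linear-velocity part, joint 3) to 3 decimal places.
0.500

prismatic axis z_2 = (0.8660,0.5000,0.0000)
J_v[:, 2] = z_2; J_ω[:, 2] = (0,0,0)
entry J[1][2] = 0.5000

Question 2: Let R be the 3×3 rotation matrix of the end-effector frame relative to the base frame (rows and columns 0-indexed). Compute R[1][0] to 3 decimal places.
0.750

End-effector x-axis (col 0 of R) = (-0.4330,0.7500,-0.5000)
R[1][0] = 0.7500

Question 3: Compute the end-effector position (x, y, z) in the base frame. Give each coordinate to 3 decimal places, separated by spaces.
-7.031 6.178 5.500

after link 1: o_1 = (-2.5000, 4.3301, 4.0000)
after link 2: o_2 = (-2.5000, 4.3301, 5.0000)
after link 3: o_3 = (-1.6340, 4.8301, 5.0000)
after link 4: o_4 = (-5.0981, 2.8301, 2.0000)
after link 5: o_5 = (-6.5981, 5.4282, 6.0000)
after link 6: o_6 = (-7.0311, 6.1782, 5.5000)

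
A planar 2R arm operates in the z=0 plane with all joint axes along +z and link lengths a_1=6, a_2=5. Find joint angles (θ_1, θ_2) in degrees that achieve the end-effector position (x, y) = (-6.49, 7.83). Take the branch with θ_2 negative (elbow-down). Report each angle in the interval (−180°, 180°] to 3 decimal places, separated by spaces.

cos θ_2 = (103.4290−6²−5²)/(2·6·5) = 0.7072; θ_2 = -44.9965° (elbow-down)
β = atan2(7.8300,-6.4900) = 129.6541°; ψ = atan2(-3.5353,9.5358) = -20.3419°
θ_1 = β − ψ = 149.9960°

149.996 -44.996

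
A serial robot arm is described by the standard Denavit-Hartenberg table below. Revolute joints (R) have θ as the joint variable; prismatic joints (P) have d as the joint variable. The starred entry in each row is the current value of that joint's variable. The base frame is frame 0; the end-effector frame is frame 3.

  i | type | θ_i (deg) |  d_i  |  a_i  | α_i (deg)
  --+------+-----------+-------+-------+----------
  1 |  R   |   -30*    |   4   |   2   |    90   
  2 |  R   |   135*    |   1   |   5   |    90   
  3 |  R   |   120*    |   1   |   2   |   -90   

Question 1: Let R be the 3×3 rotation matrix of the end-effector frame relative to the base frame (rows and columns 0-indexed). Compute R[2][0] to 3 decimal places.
-0.354

End-effector x-axis (col 0 of R) = (-0.1268,-0.9268,-0.3536)
R[2][0] = -0.3536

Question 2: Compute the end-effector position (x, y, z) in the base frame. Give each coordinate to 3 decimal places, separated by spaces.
-1.471 -2.305 7.536

after link 1: o_1 = (1.7321, -1.0000, 4.0000)
after link 2: o_2 = (-1.8298, -0.0983, 7.5355)
after link 3: o_3 = (-1.4711, -2.3054, 7.5355)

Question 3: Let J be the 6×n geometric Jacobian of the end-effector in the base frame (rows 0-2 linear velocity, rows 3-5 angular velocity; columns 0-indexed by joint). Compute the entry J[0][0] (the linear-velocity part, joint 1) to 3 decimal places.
axis z_0 = ẑ; lever o_n−o_0 = (-1.4711,-2.3054,7.5355)
cross product → J_v[:, 0] = (2.3054,-1.4711,0.0000)
J_ω[:, 0] = z_0
entry J[0][0] = 2.3054

2.305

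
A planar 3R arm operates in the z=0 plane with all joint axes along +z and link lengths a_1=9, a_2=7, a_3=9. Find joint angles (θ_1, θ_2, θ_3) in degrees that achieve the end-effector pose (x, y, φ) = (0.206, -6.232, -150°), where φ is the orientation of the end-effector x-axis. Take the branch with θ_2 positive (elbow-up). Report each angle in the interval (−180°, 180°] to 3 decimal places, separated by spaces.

wrist centre = target − a_3·(cos φ, sin φ) = (8.0002, -1.7320)
cos θ_2 = (67.0035−9²−7²)/(2·9·7) = -0.5000; θ_2 = 119.9982° (elbow-up)
β = atan2(-1.7320,8.0002) = -12.2157°; ψ = atan2(6.0623,5.5002) = 47.7832°
θ_1 = β − ψ = -59.9988°
θ_3 = φ − θ_1 − θ_2 = 150.0007° (wrapped to (-180°,180°])

-59.999 119.998 150.001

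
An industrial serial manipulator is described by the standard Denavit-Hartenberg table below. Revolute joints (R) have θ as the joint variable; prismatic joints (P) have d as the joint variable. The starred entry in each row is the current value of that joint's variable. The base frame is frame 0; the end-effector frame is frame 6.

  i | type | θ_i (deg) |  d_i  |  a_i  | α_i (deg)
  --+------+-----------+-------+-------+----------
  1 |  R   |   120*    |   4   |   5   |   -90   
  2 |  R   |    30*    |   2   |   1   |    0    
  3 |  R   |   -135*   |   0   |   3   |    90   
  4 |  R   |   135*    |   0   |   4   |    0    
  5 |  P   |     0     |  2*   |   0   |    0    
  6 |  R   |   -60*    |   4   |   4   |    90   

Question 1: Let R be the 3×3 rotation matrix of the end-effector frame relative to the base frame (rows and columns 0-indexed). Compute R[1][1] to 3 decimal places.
End-effector y-axis (col 1 of R) = (0.4830,-0.8365,-0.2588)
R[1][1] = -0.8365

-0.837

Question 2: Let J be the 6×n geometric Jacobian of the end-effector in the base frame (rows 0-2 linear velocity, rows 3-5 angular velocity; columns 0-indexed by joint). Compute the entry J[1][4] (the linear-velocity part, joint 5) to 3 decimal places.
prismatic axis z_4 = (0.4830,-0.8365,-0.2588)
J_v[:, 4] = z_4; J_ω[:, 4] = (0,0,0)
entry J[1][4] = -0.8365

-0.837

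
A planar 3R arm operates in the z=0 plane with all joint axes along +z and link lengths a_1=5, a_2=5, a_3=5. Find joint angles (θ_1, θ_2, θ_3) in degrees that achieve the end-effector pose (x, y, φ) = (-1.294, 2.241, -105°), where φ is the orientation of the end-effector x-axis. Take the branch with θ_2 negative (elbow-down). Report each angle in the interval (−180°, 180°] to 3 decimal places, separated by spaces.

wrist centre = target − a_3·(cos φ, sin φ) = (0.0001, 7.0706)
cos θ_2 = (49.9938−5²−5²)/(2·5·5) = -0.0001; θ_2 = -90.0071° (elbow-down)
β = atan2(7.0706,0.0001) = 89.9992°; ψ = atan2(-5.0000,4.9994) = -45.0036°
θ_1 = β − ψ = 135.0028°
θ_3 = φ − θ_1 − θ_2 = -149.9957° (wrapped to (-180°,180°])

135.003 -90.007 -149.996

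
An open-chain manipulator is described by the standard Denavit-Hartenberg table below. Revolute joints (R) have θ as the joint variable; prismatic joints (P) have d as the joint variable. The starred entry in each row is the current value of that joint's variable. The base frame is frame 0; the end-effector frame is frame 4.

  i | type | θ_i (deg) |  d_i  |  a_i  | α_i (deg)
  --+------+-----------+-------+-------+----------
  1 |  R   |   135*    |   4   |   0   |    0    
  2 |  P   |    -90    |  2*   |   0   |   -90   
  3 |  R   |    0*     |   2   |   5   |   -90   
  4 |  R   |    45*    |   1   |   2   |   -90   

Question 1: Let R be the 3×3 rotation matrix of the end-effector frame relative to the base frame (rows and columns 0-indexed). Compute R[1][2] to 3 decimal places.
-1.000

End-effector z-axis (col 2 of R) = (-0.0000,-1.0000,-0.0000)
R[1][2] = -1.0000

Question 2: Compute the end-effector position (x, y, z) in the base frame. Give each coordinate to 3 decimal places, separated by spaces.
after link 1: o_1 = (0.0000, 0.0000, 4.0000)
after link 2: o_2 = (0.0000, 0.0000, 6.0000)
after link 3: o_3 = (2.1213, 4.9497, 6.0000)
after link 4: o_4 = (4.1213, 4.9497, 5.0000)

4.121 4.950 5.000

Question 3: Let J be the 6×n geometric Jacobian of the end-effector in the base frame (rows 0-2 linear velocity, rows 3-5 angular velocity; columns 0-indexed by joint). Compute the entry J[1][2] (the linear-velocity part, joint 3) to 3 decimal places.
axis z_2 = (-0.7071,0.7071,0.0000); lever o_n−o_2 = (4.1213,4.9497,-1.0000)
cross product → J_v[:, 2] = (-0.7071,-0.7071,-6.4142)
J_ω[:, 2] = z_2
entry J[1][2] = -0.7071

-0.707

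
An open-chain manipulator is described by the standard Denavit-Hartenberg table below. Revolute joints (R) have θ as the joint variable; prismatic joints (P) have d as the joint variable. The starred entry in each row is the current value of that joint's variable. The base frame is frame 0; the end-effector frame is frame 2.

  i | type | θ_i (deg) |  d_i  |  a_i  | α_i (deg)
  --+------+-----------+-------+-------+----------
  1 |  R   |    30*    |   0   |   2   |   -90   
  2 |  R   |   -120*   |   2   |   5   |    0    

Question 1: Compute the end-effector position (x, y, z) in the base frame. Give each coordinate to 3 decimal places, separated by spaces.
-1.433 1.482 4.330

after link 1: o_1 = (1.7321, 1.0000, 0.0000)
after link 2: o_2 = (-1.4330, 1.4821, 4.3301)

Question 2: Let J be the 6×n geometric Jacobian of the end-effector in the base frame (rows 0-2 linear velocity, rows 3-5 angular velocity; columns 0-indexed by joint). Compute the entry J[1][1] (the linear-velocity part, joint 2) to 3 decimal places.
2.165

axis z_1 = (-0.5000,0.8660,0.0000); lever o_n−o_1 = (-3.1651,0.4821,4.3301)
cross product → J_v[:, 1] = (3.7500,2.1651,2.5000)
J_ω[:, 1] = z_1
entry J[1][1] = 2.1651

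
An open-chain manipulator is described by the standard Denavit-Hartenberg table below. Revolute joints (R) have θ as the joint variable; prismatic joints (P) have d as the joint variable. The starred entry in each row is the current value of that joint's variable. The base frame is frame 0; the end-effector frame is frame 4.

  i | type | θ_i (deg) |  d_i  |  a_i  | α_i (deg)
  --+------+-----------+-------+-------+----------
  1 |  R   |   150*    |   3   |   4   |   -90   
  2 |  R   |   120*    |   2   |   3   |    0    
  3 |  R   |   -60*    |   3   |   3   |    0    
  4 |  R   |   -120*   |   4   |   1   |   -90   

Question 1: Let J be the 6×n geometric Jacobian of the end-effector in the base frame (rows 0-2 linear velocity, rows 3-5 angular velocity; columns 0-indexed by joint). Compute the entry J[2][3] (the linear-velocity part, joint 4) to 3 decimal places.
axis z_3 = (-0.5000,-0.8660,0.0000); lever o_n−o_3 = (-2.4330,-3.2141,0.8660)
cross product → J_v[:, 3] = (-0.7500,0.4330,-0.5000)
J_ω[:, 3] = z_3
entry J[2][3] = -0.5000

-0.500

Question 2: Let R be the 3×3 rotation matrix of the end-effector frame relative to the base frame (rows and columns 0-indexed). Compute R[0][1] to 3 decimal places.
End-effector y-axis (col 1 of R) = (0.5000,0.8660,-0.0000)
R[0][1] = 0.5000

0.500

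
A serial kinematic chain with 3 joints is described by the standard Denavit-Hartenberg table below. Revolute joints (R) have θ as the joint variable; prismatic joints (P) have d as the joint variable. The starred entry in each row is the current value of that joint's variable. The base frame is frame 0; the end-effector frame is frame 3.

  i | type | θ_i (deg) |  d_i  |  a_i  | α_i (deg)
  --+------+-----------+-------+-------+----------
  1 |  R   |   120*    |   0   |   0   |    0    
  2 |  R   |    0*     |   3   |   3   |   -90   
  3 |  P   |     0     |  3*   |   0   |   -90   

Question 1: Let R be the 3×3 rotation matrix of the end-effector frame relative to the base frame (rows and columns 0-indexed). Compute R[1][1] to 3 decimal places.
0.500

End-effector y-axis (col 1 of R) = (0.8660,0.5000,-0.0000)
R[1][1] = 0.5000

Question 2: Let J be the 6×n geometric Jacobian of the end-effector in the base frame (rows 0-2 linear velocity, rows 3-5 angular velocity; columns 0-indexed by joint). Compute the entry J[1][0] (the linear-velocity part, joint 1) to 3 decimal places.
axis z_0 = ẑ; lever o_n−o_0 = (-4.0981,1.0981,3.0000)
cross product → J_v[:, 0] = (-1.0981,-4.0981,0.0000)
J_ω[:, 0] = z_0
entry J[1][0] = -4.0981

-4.098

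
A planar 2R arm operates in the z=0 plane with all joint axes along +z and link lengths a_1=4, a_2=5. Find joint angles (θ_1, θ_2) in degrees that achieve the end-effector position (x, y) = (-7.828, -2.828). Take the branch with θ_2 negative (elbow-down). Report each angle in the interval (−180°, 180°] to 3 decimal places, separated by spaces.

cos θ_2 = (69.2752−4²−5²)/(2·4·5) = 0.7069; θ_2 = -45.0184° (elbow-down)
β = atan2(-2.8280,-7.8280) = -160.1369°; ψ = atan2(-3.5367,7.5344) = -25.1455°
θ_1 = β − ψ = -134.9913°

-134.991 -45.018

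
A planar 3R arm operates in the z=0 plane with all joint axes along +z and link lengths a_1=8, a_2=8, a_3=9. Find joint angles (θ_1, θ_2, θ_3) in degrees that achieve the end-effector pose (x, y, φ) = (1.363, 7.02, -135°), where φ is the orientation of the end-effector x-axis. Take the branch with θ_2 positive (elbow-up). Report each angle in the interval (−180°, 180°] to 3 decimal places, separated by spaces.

wrist centre = target − a_3·(cos φ, sin φ) = (7.7270, 13.3840)
cos θ_2 = (238.8363−8²−8²)/(2·8·8) = 0.8659; θ_2 = 30.0133° (elbow-up)
β = atan2(13.3840,7.7270) = 60.0009°; ψ = atan2(4.0016,14.9273) = 15.0067°
θ_1 = β − ψ = 44.9942°
θ_3 = φ − θ_1 − θ_2 = 149.9925° (wrapped to (-180°,180°])

44.994 30.013 149.992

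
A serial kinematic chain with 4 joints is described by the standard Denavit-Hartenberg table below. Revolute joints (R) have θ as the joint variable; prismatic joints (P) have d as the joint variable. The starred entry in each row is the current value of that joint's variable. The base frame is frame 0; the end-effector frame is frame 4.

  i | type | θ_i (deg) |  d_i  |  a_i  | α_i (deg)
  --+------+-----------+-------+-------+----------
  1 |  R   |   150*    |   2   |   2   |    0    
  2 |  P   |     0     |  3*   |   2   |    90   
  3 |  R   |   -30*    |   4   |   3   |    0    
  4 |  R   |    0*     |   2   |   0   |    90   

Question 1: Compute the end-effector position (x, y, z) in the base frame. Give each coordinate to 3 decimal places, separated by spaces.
after link 1: o_1 = (-1.7321, 1.0000, 2.0000)
after link 2: o_2 = (-3.4641, 2.0000, 5.0000)
after link 3: o_3 = (-3.7141, 6.7631, 3.5000)
after link 4: o_4 = (-2.7141, 8.4952, 3.5000)

-2.714 8.495 3.500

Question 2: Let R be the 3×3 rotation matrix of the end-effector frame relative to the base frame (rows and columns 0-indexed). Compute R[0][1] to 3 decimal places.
0.500

End-effector y-axis (col 1 of R) = (0.5000,0.8660,0.0000)
R[0][1] = 0.5000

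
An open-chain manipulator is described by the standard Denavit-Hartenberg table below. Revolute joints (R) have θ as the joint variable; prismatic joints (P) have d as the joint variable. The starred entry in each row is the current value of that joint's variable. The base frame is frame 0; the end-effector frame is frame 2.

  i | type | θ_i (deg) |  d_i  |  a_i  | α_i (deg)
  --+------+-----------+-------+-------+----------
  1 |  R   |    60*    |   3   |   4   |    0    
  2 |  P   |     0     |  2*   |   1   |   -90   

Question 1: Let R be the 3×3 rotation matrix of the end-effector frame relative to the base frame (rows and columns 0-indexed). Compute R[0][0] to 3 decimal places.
0.500

End-effector x-axis (col 0 of R) = (0.5000,0.8660,0.0000)
R[0][0] = 0.5000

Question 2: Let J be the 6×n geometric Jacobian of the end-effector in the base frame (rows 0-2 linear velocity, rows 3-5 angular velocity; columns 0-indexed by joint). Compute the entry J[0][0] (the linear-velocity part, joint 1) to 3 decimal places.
axis z_0 = ẑ; lever o_n−o_0 = (2.5000,4.3301,5.0000)
cross product → J_v[:, 0] = (-4.3301,2.5000,0.0000)
J_ω[:, 0] = z_0
entry J[0][0] = -4.3301

-4.330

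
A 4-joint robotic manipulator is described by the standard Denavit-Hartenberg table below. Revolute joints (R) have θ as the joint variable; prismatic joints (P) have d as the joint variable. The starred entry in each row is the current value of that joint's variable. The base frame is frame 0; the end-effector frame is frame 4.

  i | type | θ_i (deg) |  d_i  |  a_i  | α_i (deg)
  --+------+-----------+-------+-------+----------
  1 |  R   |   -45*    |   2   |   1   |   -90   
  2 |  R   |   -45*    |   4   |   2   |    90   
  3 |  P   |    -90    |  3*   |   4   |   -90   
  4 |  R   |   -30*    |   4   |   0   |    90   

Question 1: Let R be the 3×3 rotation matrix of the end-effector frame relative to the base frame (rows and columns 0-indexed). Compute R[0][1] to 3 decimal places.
0.500

End-effector y-axis (col 1 of R) = (0.5000,-0.5000,0.7071)
R[0][1] = 0.5000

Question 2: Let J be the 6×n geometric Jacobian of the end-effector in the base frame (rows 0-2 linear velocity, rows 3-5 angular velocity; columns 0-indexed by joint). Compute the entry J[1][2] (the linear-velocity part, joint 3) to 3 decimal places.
0.500

prismatic axis z_2 = (-0.5000,0.5000,0.7071)
J_v[:, 2] = z_2; J_ω[:, 2] = (0,0,0)
entry J[1][2] = 0.5000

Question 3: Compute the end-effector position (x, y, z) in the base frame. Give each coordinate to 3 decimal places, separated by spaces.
after link 1: o_1 = (0.7071, -0.7071, 2.0000)
after link 2: o_2 = (4.5355, 1.1213, 3.4142)
after link 3: o_3 = (0.2071, -0.2071, 5.5355)
after link 4: o_4 = (2.2071, -2.2071, 8.3640)

2.207 -2.207 8.364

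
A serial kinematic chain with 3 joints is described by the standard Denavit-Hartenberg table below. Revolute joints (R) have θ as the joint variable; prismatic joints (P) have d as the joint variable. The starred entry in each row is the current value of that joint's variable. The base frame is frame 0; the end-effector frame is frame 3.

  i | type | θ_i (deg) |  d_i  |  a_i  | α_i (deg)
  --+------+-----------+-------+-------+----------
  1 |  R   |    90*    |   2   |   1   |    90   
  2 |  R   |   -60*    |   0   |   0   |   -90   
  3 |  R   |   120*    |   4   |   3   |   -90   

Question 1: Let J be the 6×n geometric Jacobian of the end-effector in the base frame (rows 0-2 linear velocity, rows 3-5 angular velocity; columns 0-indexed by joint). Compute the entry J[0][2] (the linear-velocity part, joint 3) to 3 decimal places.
1.500

axis z_2 = (0.0000,0.8660,0.5000); lever o_n−o_2 = (-2.5981,2.7141,3.2990)
cross product → J_v[:, 2] = (1.5000,-1.2990,2.2500)
J_ω[:, 2] = z_2
entry J[0][2] = 1.5000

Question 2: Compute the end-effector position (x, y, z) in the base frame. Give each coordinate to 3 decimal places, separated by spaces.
after link 1: o_1 = (0.0000, 1.0000, 2.0000)
after link 2: o_2 = (0.0000, 1.0000, 2.0000)
after link 3: o_3 = (-2.5981, 3.7141, 5.2990)

-2.598 3.714 5.299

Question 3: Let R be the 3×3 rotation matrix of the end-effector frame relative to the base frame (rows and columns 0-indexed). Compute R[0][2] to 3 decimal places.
End-effector z-axis (col 2 of R) = (0.5000,-0.4330,0.7500)
R[0][2] = 0.5000

0.500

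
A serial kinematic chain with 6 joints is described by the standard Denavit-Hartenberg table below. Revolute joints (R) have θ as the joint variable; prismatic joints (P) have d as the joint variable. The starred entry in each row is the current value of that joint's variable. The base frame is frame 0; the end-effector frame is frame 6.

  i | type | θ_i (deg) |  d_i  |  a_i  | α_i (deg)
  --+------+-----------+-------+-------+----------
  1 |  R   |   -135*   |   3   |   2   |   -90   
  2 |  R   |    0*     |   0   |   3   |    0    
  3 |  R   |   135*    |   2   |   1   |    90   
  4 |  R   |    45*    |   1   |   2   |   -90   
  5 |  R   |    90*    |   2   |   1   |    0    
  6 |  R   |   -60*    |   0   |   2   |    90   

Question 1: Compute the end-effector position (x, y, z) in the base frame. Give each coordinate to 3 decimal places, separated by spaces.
2.357 -6.203 2.134

after link 1: o_1 = (-1.4142, -1.4142, 3.0000)
after link 2: o_2 = (-3.5355, -3.5355, 3.0000)
after link 3: o_3 = (-1.6213, -4.4497, 2.2929)
after link 4: o_4 = (-0.4142, -5.2426, 0.5858)
after link 5: o_5 = (0.3787, -6.4497, 2.2929)
after link 6: o_6 = (2.3571, -6.2034, 2.1340)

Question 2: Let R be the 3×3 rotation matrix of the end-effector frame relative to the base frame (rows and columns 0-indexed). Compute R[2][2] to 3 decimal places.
End-effector z-axis (col 2 of R) = (-0.0062,-0.5062,-0.8624)
R[2][2] = -0.8624

-0.862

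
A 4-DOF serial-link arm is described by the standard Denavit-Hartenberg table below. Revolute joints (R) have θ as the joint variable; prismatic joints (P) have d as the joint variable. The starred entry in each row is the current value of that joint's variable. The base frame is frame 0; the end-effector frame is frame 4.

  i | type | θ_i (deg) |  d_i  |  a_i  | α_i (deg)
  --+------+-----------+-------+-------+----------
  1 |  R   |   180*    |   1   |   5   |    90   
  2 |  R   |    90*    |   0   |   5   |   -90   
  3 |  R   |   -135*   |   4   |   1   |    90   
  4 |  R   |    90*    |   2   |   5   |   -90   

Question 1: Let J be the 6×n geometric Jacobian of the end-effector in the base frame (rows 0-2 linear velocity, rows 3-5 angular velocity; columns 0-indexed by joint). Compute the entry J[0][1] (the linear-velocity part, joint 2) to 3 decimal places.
axis z_1 = (0.0000,1.0000,0.0000); lever o_n−o_1 = (9.0000,-0.7071,2.8787)
cross product → J_v[:, 1] = (2.8787,0.0000,-9.0000)
J_ω[:, 1] = z_1
entry J[0][1] = 2.8787

2.879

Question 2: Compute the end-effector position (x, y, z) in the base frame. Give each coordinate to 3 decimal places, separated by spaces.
4.000 -0.707 3.879

after link 1: o_1 = (-5.0000, 0.0000, 1.0000)
after link 2: o_2 = (-5.0000, 0.0000, 6.0000)
after link 3: o_3 = (-1.0000, 0.7071, 5.2929)
after link 4: o_4 = (4.0000, -0.7071, 3.8787)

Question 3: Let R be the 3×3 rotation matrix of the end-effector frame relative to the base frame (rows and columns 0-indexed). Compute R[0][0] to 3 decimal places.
End-effector x-axis (col 0 of R) = (1.0000,0.0000,0.0000)
R[0][0] = 1.0000

1.000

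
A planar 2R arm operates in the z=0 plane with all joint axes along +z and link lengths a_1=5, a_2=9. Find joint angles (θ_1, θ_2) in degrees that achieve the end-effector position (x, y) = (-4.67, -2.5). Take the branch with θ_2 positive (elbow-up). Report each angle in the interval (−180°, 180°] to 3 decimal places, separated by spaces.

cos θ_2 = (28.0589−5²−9²)/(2·5·9) = -0.8660; θ_2 = 149.9985° (elbow-up)
β = atan2(-2.5000,-4.6700) = -151.8384°; ψ = atan2(4.5002,-2.7941) = 121.8355°
θ_1 = β − ψ = -273.6740°

86.326 149.998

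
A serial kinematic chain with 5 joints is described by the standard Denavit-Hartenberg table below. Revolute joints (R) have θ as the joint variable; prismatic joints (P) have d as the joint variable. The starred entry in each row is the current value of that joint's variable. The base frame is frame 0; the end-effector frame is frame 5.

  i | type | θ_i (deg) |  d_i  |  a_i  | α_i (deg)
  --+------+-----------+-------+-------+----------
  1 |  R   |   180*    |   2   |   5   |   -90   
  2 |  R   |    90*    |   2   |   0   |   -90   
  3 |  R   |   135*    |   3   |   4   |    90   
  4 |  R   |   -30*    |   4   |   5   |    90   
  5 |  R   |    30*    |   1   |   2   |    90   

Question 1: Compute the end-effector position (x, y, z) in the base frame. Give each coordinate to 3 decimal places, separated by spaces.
-6.232 8.133 5.062

after link 1: o_1 = (-5.0000, 0.0000, 2.0000)
after link 2: o_2 = (-5.0000, -2.0000, 2.0000)
after link 3: o_3 = (-2.0000, 0.8284, 4.8284)
after link 4: o_4 = (-4.5000, 6.7187, 5.0619)
after link 5: o_5 = (-6.2321, 8.1329, 5.0619)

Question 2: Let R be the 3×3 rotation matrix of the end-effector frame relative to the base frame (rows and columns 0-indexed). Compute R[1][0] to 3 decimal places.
End-effector x-axis (col 0 of R) = (-0.4330,0.8839,0.1768)
R[1][0] = 0.8839

0.884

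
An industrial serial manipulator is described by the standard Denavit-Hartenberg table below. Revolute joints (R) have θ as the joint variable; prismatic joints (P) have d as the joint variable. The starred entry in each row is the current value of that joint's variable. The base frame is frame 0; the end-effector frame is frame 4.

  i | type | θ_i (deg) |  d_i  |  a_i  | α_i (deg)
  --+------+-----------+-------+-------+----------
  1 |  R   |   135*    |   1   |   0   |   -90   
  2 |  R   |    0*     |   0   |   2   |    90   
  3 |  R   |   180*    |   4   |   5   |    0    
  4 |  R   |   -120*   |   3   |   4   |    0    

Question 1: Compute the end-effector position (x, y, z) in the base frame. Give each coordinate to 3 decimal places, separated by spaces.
-1.742 -3.157 8.000

after link 1: o_1 = (0.0000, 0.0000, 1.0000)
after link 2: o_2 = (-1.4142, 1.4142, 1.0000)
after link 3: o_3 = (2.1213, -2.1213, 5.0000)
after link 4: o_4 = (-1.7424, -3.1566, 8.0000)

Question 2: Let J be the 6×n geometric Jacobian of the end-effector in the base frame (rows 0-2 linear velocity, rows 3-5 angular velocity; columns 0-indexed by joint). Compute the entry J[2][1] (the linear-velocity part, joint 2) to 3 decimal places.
1.000

axis z_1 = (-0.7071,-0.7071,0.0000); lever o_n−o_1 = (-1.7424,-3.1566,7.0000)
cross product → J_v[:, 1] = (-4.9497,4.9497,1.0000)
J_ω[:, 1] = z_1
entry J[2][1] = 1.0000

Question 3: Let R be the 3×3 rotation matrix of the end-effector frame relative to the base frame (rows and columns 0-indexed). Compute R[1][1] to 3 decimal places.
End-effector y-axis (col 1 of R) = (0.2588,-0.9659,0.0000)
R[1][1] = -0.9659

-0.966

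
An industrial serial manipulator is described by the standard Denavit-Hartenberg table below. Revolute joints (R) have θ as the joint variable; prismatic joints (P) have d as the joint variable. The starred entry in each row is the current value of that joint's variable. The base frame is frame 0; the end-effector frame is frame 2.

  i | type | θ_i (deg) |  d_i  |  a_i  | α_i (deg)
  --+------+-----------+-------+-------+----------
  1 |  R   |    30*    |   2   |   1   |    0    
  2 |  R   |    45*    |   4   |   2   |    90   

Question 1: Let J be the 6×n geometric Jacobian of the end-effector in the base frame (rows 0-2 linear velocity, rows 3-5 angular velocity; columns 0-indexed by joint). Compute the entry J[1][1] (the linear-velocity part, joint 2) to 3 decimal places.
0.518

axis z_1 = (0.0000,0.0000,1.0000); lever o_n−o_1 = (0.5176,1.9319,4.0000)
cross product → J_v[:, 1] = (-1.9319,0.5176,0.0000)
J_ω[:, 1] = z_1
entry J[1][1] = 0.5176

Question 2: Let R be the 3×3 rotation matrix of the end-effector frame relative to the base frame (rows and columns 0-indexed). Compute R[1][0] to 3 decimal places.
End-effector x-axis (col 0 of R) = (0.2588,0.9659,0.0000)
R[1][0] = 0.9659

0.966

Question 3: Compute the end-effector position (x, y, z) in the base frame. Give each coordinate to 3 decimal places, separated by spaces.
after link 1: o_1 = (0.8660, 0.5000, 2.0000)
after link 2: o_2 = (1.3837, 2.4319, 6.0000)

1.384 2.432 6.000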